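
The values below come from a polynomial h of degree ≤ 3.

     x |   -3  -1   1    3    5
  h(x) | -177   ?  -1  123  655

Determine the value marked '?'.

-5

The 4 known points determine the degree-3 polynomial uniquely.
Write h(x) = ax^3 + bx^2 + cx + d. Substituting each data point gives a linear system:
  -27a + 9b - 3c + d = -177
  a + b + c + d = -1
  27a + 9b + 3c + d = 123
  125a + 25b + 5c + d = 655
Solving the system yields a = 6, b = -3, c = -4, d = 0.
So h(x) = 6x^3 - 3x^2 - 4x.
Then h(-1) = -5.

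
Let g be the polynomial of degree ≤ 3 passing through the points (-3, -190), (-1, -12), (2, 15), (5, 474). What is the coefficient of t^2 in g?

-6

Write g(t) = at^3 + bt^2 + ct + d. Substituting each data point gives a linear system:
  -27a + 9b - 3c + d = -190
  -a + b - c + d = -12
  8a + 4b + 2c + d = 15
  125a + 25b + 5c + d = 474
Solving the system yields a = 5, b = -6, c = 0, d = -1.
So g(t) = 5t^3 - 6t^2 - 1.
The coefficient of t^2 is -6.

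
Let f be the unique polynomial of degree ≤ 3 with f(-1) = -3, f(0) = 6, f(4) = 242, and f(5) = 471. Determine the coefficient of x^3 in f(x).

Write f(x) = ax^3 + bx^2 + cx + d. Substituting each data point gives a linear system:
  -a + b - c + d = -3
  d = 6
  64a + 16b + 4c + d = 242
  125a + 25b + 5c + d = 471
Solving the system yields a = 4, b = -2, c = 3, d = 6.
So f(x) = 4x^3 - 2x^2 + 3x + 6.
The leading coefficient is 4.

4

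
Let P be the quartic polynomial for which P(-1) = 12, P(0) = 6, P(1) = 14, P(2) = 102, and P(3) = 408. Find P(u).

Write P(u) = au^4 + bu^3 + cu^2 + du + e. Substituting each data point gives a linear system:
  a - b + c - d + e = 12
  e = 6
  a + b + c + d + e = 14
  16a + 8b + 4c + 2d + e = 102
  81a + 27b + 9c + 3d + e = 408
Solving the system yields a = 3, b = 5, c = 4, d = -4, e = 6.
So P(u) = 3u^4 + 5u^3 + 4u^2 - 4u + 6.
Check: P(0) = 6. ✓

P(u) = 3u^4 + 5u^3 + 4u^2 - 4u + 6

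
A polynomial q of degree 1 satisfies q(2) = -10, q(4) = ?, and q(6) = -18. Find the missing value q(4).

The 2 known points determine the degree-1 polynomial uniquely.
Write q(s) = as + b. Substituting each data point gives a linear system:
  2a + b = -10
  6a + b = -18
Solving the system yields a = -2, b = -6.
So q(s) = -2s - 6.
Then q(4) = -14.

-14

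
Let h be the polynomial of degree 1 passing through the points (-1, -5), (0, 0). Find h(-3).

-15

Write h(u) = au + b. Substituting each data point gives a linear system:
  -a + b = -5
  b = 0
Solving the system yields a = 5, b = 0.
So h(u) = 5u.
Then h(-3) = -15.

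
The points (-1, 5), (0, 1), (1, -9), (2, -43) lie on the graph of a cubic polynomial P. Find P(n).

Write P(n) = an^3 + bn^2 + cn + d. Substituting each data point gives a linear system:
  -a + b - c + d = 5
  d = 1
  a + b + c + d = -9
  8a + 4b + 2c + d = -43
Solving the system yields a = -3, b = -3, c = -4, d = 1.
So P(n) = -3n^3 - 3n^2 - 4n + 1.
Check: P(2) = -43. ✓

P(n) = -3n^3 - 3n^2 - 4n + 1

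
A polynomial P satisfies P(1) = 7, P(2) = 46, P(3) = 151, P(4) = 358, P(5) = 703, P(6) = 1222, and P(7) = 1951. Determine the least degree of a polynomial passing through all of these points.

3

Forward differences of the values at t = 1, 2, 3, 4, 5, 6, 7:
  P  : 7  46  151  358  703  1222  1951
  Δ  : 39  105  207  345  519  729
  Δ^2: 66  102  138  174  210
  Δ^3: 36  36  36  36
  Δ^4: 0  0  0
  Δ^5: 0  0
  Δ^6: 0
The third differences are constant (36) and nonzero, while all higher differences vanish, so the minimal degree is 3.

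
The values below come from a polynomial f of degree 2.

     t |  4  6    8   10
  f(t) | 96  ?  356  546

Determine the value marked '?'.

206

The 3 known points determine the degree-2 polynomial uniquely.
Write f(t) = at^2 + bt + c. Substituting each data point gives a linear system:
  16a + 4b + c = 96
  64a + 8b + c = 356
  100a + 10b + c = 546
Solving the system yields a = 5, b = 5, c = -4.
So f(t) = 5t^2 + 5t - 4.
Then f(6) = 206.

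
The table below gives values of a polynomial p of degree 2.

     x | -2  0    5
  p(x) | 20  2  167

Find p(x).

Write p(x) = ax^2 + bx + c. Substituting each data point gives a linear system:
  4a - 2b + c = 20
  c = 2
  25a + 5b + c = 167
Solving the system yields a = 6, b = 3, c = 2.
So p(x) = 6x^2 + 3x + 2.
Check: p(-2) = 20. ✓

p(x) = 6x^2 + 3x + 2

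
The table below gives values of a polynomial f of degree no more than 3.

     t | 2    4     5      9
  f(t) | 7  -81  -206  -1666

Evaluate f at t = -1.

Write f(t) = at^3 + bt^2 + ct + d. Substituting each data point gives a linear system:
  8a + 4b + 2c + d = 7
  64a + 16b + 4c + d = -81
  125a + 25b + 5c + d = -206
  729a + 81b + 9c + d = -1666
Solving the system yields a = -3, b = 6, c = 4, d = -1.
So f(t) = -3t^3 + 6t^2 + 4t - 1.
Then f(-1) = 4.

4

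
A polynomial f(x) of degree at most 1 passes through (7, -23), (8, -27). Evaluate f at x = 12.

-43

Using the Lagrange interpolation formula with nodes 7, 8:
  L_0(x) = (x - 8) / -1
  L_1(x) = (x - 7) / 1
Then f(x) = -23·L_0(x) - 27·L_1(x).
Expanding and collecting terms gives f(x) = -4x + 5.
Evaluating at x = 12: f(12) = -43.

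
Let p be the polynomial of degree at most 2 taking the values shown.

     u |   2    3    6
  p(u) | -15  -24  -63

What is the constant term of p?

Write p(u) = au^2 + bu + c. Substituting each data point gives a linear system:
  4a + 2b + c = -15
  9a + 3b + c = -24
  36a + 6b + c = -63
Solving the system yields a = -1, b = -4, c = -3.
So p(u) = -u^2 - 4u - 3.
The constant term is -3.

-3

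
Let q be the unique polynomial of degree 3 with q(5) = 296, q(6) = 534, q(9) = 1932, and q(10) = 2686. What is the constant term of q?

6

Write q(u) = au^3 + bu^2 + cu + d. Substituting each data point gives a linear system:
  125a + 25b + 5c + d = 296
  216a + 36b + 6c + d = 534
  729a + 81b + 9c + d = 1932
  1000a + 100b + 10c + d = 2686
Solving the system yields a = 3, b = -3, c = -2, d = 6.
So q(u) = 3u^3 - 3u^2 - 2u + 6.
The constant term is 6.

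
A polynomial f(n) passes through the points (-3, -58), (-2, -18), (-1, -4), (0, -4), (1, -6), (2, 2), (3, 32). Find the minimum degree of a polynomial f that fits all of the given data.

Forward differences of the values at n = -3, -2, -1, 0, 1, 2, 3:
  f  : -58  -18  -4  -4  -6  2  32
  Δ  : 40  14  0  -2  8  30
  Δ^2: -26  -14  -2  10  22
  Δ^3: 12  12  12  12
  Δ^4: 0  0  0
  Δ^5: 0  0
  Δ^6: 0
The third differences are constant (12) and nonzero, while all higher differences vanish, so the minimal degree is 3.

3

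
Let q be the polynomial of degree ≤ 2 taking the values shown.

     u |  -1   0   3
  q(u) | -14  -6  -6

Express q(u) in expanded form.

q(u) = -2u^2 + 6u - 6

Write q(u) = au^2 + bu + c. Substituting each data point gives a linear system:
  a - b + c = -14
  c = -6
  9a + 3b + c = -6
Solving the system yields a = -2, b = 6, c = -6.
So q(u) = -2u^2 + 6u - 6.
Check: q(3) = -6. ✓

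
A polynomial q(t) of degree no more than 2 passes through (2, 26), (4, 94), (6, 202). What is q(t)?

Using the Lagrange interpolation formula with nodes 2, 4, 6:
  L_0(t) = (t - 4)(t - 6) / 8
  L_1(t) = (t - 2)(t - 6) / -4
  L_2(t) = (t - 2)(t - 4) / 8
Then q(t) = 26·L_0(t) + 94·L_1(t) + 202·L_2(t).
Expanding and collecting terms gives q(t) = 5t^2 + 4t - 2.
Check: q(4) = 94. ✓

q(t) = 5t^2 + 4t - 2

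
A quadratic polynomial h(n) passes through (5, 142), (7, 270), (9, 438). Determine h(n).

h(n) = 5n^2 + 4n - 3

Write h(n) = an^2 + bn + c. Substituting each data point gives a linear system:
  25a + 5b + c = 142
  49a + 7b + c = 270
  81a + 9b + c = 438
Solving the system yields a = 5, b = 4, c = -3.
So h(n) = 5n² + 4n - 3.
Check: h(7) = 270. ✓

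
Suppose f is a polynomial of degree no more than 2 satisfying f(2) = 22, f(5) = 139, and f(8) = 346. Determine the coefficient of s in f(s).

Write f(s) = as^2 + bs + c. Substituting each data point gives a linear system:
  4a + 2b + c = 22
  25a + 5b + c = 139
  64a + 8b + c = 346
Solving the system yields a = 5, b = 4, c = -6.
So f(s) = 5s² + 4s - 6.
The coefficient of s is 4.

4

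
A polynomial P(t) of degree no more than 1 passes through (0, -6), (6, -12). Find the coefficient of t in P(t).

-1

Write P(t) = at + b. Substituting each data point gives a linear system:
  b = -6
  6a + b = -12
Solving the system yields a = -1, b = -6.
So P(t) = -t - 6.
The leading coefficient is -1.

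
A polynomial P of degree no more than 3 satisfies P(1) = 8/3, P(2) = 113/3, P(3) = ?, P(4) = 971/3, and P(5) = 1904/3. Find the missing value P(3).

The 4 known points determine the degree-3 polynomial uniquely.
Write P(t) = at^3 + bt^2 + ct + d. Substituting each data point gives a linear system:
  a + b + c + d = 8/3
  8a + 4b + 2c + d = 113/3
  64a + 16b + 4c + d = 971/3
  125a + 25b + 5c + d = 1904/3
Solving the system yields a = 5, b = 1, c = -3, d = -1/3.
So P(t) = 5t^3 + t^2 - 3t - 1/3.
Then P(3) = 404/3.

404/3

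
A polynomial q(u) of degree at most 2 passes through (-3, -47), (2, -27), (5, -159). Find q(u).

q(u) = -6u^2 - 2u + 1

Write q(u) = au^2 + bu + c. Substituting each data point gives a linear system:
  9a - 3b + c = -47
  4a + 2b + c = -27
  25a + 5b + c = -159
Solving the system yields a = -6, b = -2, c = 1.
So q(u) = -6u^2 - 2u + 1.
Check: q(2) = -27. ✓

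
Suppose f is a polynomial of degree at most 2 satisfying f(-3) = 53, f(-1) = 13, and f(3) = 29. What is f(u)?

Using the Lagrange interpolation formula with nodes -3, -1, 3:
  L_0(u) = (u + 1)(u - 3) / 12
  L_1(u) = (u + 3)(u - 3) / -8
  L_2(u) = (u + 3)(u + 1) / 24
Then f(u) = 53·L_0(u) + 13·L_1(u) + 29·L_2(u).
Expanding and collecting terms gives f(u) = 4u^2 - 4u + 5.
Check: f(-3) = 53. ✓

f(u) = 4u^2 - 4u + 5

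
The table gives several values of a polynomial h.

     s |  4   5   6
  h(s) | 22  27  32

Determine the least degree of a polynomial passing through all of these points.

Forward differences of the values at s = 4, 5, 6:
  h  : 22  27  32
  Δ  : 5  5
  Δ^2: 0
The first differences are constant (5) and nonzero, while all higher differences vanish, so the minimal degree is 1.

1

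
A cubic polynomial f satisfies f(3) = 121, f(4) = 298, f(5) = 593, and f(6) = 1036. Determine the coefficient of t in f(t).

-1

Write f(t) = at^3 + bt^2 + ct + d. Substituting each data point gives a linear system:
  27a + 9b + 3c + d = 121
  64a + 16b + 4c + d = 298
  125a + 25b + 5c + d = 593
  216a + 36b + 6c + d = 1036
Solving the system yields a = 5, b = -1, c = -1, d = -2.
So f(t) = 5t^3 - t^2 - t - 2.
The coefficient of t is -1.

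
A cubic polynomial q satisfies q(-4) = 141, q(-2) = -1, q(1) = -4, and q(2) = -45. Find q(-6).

Write q(n) = an^3 + bn^2 + cn + d. Substituting each data point gives a linear system:
  -64a + 16b - 4c + d = 141
  -8a + 4b - 2c + d = -1
  a + b + c + d = -4
  8a + 4b + 2c + d = -45
Solving the system yields a = -4, b = -6, c = 5, d = 1.
So q(n) = -4n^3 - 6n^2 + 5n + 1.
Then q(-6) = 619.

619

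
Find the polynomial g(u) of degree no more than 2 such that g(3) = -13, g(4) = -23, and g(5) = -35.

Write g(u) = au^2 + bu + c. Substituting each data point gives a linear system:
  9a + 3b + c = -13
  16a + 4b + c = -23
  25a + 5b + c = -35
Solving the system yields a = -1, b = -3, c = 5.
So g(u) = -u^2 - 3u + 5.
Check: g(4) = -23. ✓

g(u) = -u^2 - 3u + 5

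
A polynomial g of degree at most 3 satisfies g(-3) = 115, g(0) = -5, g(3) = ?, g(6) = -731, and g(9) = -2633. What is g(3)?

The 4 known points determine the degree-3 polynomial uniquely.
Write g(n) = an^3 + bn^2 + cn + d. Substituting each data point gives a linear system:
  -27a + 9b - 3c + d = 115
  d = -5
  216a + 36b + 6c + d = -731
  729a + 81b + 9c + d = -2633
Solving the system yields a = -4, b = 3, c = 5, d = -5.
So g(n) = -4n^3 + 3n^2 + 5n - 5.
Then g(3) = -71.

-71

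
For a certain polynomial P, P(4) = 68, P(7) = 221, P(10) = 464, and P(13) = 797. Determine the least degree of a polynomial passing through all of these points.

2

Forward differences of the values at s = 4, 7, 10, 13:
  P  : 68  221  464  797
  Δ  : 153  243  333
  Δ^2: 90  90
  Δ^3: 0
The second differences are constant (90) and nonzero, while all higher differences vanish, so the minimal degree is 2.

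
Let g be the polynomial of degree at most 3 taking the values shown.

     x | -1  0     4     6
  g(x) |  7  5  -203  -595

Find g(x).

g(x) = -2x^3 - 4x^2 - 4x + 5

Write g(x) = ax^3 + bx^2 + cx + d. Substituting each data point gives a linear system:
  -a + b - c + d = 7
  d = 5
  64a + 16b + 4c + d = -203
  216a + 36b + 6c + d = -595
Solving the system yields a = -2, b = -4, c = -4, d = 5.
So g(x) = -2x^3 - 4x^2 - 4x + 5.
Check: g(4) = -203. ✓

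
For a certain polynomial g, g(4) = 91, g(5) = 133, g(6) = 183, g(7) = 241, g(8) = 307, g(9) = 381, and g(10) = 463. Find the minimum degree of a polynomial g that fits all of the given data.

2

Forward differences of the values at x = 4, 5, 6, 7, 8, 9, 10:
  g  : 91  133  183  241  307  381  463
  Δ  : 42  50  58  66  74  82
  Δ^2: 8  8  8  8  8
  Δ^3: 0  0  0  0
  Δ^4: 0  0  0
  Δ^5: 0  0
  Δ^6: 0
The second differences are constant (8) and nonzero, while all higher differences vanish, so the minimal degree is 2.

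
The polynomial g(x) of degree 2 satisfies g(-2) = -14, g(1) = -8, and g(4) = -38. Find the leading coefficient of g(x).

-2

Write g(x) = ax^2 + bx + c. Substituting each data point gives a linear system:
  4a - 2b + c = -14
  a + b + c = -8
  16a + 4b + c = -38
Solving the system yields a = -2, b = 0, c = -6.
So g(x) = -2x² - 6.
The leading coefficient is -2.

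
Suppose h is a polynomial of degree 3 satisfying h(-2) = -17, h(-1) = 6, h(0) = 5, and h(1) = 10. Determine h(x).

h(x) = 5x^3 + 3x^2 - 3x + 5

Write h(x) = ax^3 + bx^2 + cx + d. Substituting each data point gives a linear system:
  -8a + 4b - 2c + d = -17
  -a + b - c + d = 6
  d = 5
  a + b + c + d = 10
Solving the system yields a = 5, b = 3, c = -3, d = 5.
So h(x) = 5x^3 + 3x^2 - 3x + 5.
Check: h(1) = 10. ✓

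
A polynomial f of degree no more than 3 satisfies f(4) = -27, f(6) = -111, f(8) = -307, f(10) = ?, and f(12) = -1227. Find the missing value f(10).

-663

On equispaced nodes a degree-3 polynomial has vanishing fourth forward difference, so
  f(4) - 4·f(6) + 6·f(8) - 4·f(10) + f(12) = 0.
Substituting the known values and solving for f(10):
  -4·f(10) = 2652
  f(10) = -663.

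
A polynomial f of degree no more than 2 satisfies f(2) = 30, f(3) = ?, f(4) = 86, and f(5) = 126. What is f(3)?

On equispaced nodes a degree-2 polynomial has vanishing third forward difference, so
  - f(2) + 3·f(3) - 3·f(4) + f(5) = 0.
Substituting the known values and solving for f(3):
  3·f(3) = 162
  f(3) = 54.

54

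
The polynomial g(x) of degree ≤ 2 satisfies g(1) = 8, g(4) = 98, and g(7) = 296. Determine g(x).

Write g(x) = ax^2 + bx + c. Substituting each data point gives a linear system:
  a + b + c = 8
  16a + 4b + c = 98
  49a + 7b + c = 296
Solving the system yields a = 6, b = 0, c = 2.
So g(x) = 6x² + 2.
Check: g(4) = 98. ✓

g(x) = 6x^2 + 2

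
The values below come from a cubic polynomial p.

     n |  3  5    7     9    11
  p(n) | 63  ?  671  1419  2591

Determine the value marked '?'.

251

The 4 known points determine the degree-3 polynomial uniquely.
Write p(n) = an^3 + bn^2 + cn + d. Substituting each data point gives a linear system:
  27a + 9b + 3c + d = 63
  343a + 49b + 7c + d = 671
  729a + 81b + 9c + d = 1419
  1331a + 121b + 11c + d = 2591
Solving the system yields a = 2, b = -1, c = 4, d = 6.
So p(n) = 2n^3 - n^2 + 4n + 6.
Then p(5) = 251.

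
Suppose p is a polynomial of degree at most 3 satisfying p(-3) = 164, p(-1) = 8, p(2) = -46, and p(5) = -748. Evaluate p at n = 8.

Write p(n) = an^3 + bn^2 + cn + d. Substituting each data point gives a linear system:
  -27a + 9b - 3c + d = 164
  -a + b - c + d = 8
  8a + 4b + 2c + d = -46
  125a + 25b + 5c + d = -748
Solving the system yields a = -6, b = 0, c = 0, d = 2.
So p(n) = -6n³ + 2.
Then p(8) = -3070.

-3070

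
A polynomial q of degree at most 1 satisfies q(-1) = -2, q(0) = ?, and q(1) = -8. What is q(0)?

-5

On equispaced nodes a degree-1 polynomial has vanishing second forward difference, so
  q(-1) - 2·q(0) + q(1) = 0.
Substituting the known values and solving for q(0):
  -2·q(0) = 10
  q(0) = -5.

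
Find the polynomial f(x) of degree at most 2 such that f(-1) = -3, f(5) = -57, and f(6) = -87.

Using the Lagrange interpolation formula with nodes -1, 5, 6:
  L_0(x) = (x - 5)(x - 6) / 42
  L_1(x) = (x + 1)(x - 6) / -6
  L_2(x) = (x + 1)(x - 5) / 7
Then f(x) = -3·L_0(x) - 57·L_1(x) - 87·L_2(x).
Expanding and collecting terms gives f(x) = -3x^2 + 3x + 3.
Check: f(-1) = -3. ✓

f(x) = -3x^2 + 3x + 3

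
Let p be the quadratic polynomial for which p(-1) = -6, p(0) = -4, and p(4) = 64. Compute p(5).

Using the Lagrange interpolation formula with nodes -1, 0, 4:
  L_0(n) = n(n - 4) / 5
  L_1(n) = (n + 1)(n - 4) / -4
  L_2(n) = (n + 1)n / 20
Then p(n) = -6·L_0(n) - 4·L_1(n) + 64·L_2(n).
Expanding and collecting terms gives p(n) = 3n² + 5n - 4.
Evaluating at n = 5: p(5) = 96.

96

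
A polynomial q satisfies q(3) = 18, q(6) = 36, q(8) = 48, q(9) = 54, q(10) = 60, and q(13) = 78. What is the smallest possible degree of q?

1

Divided differences on the nodes 3, 6, 8, 9, 10, 13:
  order 0: 18  36  48  54  60  78
  order 1: 6  6  6  6  6
  order 2: 0  0  0  0
  order 3: 0  0  0
  order 4: 0  0
  order 5: 0
The order-1 divided differences are all 6 (nonzero) and every higher order vanishes, so the data lies on a polynomial of degree exactly 1.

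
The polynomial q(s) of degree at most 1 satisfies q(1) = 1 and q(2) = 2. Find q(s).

Write q(s) = as + b. Substituting each data point gives a linear system:
  a + b = 1
  2a + b = 2
Solving the system yields a = 1, b = 0.
So q(s) = s.
Check: q(1) = 1. ✓

q(s) = s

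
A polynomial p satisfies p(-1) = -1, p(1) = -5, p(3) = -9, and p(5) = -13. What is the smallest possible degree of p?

Forward differences of the values at x = -1, 1, 3, 5:
  p  : -1  -5  -9  -13
  Δ  : -4  -4  -4
  Δ^2: 0  0
  Δ^3: 0
The first differences are constant (-4) and nonzero, while all higher differences vanish, so the minimal degree is 1.

1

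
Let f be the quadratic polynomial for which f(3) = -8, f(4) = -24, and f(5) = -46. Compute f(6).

Forward differences of the values at s = 3, 4, 5:
  f  : -8  -24  -46
  Δ  : -16  -22
  Δ^2: -6
The second differences are constant, confirming degree 2.
Interpolating (Newton forward form) and evaluating at s = 6 gives f(6) = -74.

-74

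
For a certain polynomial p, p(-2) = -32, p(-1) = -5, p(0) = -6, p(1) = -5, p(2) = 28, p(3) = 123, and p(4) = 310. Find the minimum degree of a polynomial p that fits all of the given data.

Forward differences of the values at s = -2, -1, 0, 1, 2, 3, 4:
  p  : -32  -5  -6  -5  28  123  310
  Δ  : 27  -1  1  33  95  187
  Δ^2: -28  2  32  62  92
  Δ^3: 30  30  30  30
  Δ^4: 0  0  0
  Δ^5: 0  0
  Δ^6: 0
The third differences are constant (30) and nonzero, while all higher differences vanish, so the minimal degree is 3.

3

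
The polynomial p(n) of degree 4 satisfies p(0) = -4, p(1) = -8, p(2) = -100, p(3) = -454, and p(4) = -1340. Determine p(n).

Using the Lagrange interpolation formula with nodes 0, 1, 2, 3, 4:
  L_0(n) = (n - 1)(n - 2)(n - 3)(n - 4) / 24
  L_1(n) = n(n - 2)(n - 3)(n - 4) / -6
  L_2(n) = n(n - 1)(n - 3)(n - 4) / 4
  L_3(n) = n(n - 1)(n - 2)(n - 4) / -6
  L_4(n) = n(n - 1)(n - 2)(n - 3) / 24
Then p(n) = -4·L_0(n) - 8·L_1(n) - 100·L_2(n) - 454·L_3(n) - 1340·L_4(n).
Expanding and collecting terms gives p(n) = -4n^4 - 5n^3 - n^2 + 6n - 4.
Check: p(1) = -8. ✓

p(n) = -4n^4 - 5n^3 - n^2 + 6n - 4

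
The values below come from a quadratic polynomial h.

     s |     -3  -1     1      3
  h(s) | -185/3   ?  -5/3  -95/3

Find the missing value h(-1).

-35/3

On equispaced nodes a degree-2 polynomial has vanishing third forward difference, so
  - h(-3) + 3·h(-1) - 3·h(1) + h(3) = 0.
Substituting the known values and solving for h(-1):
  3·h(-1) = -35
  h(-1) = -35/3.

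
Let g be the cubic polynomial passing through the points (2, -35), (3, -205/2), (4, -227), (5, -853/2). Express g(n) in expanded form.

g(n) = -3n^3 - (3/2)n^2 - 3n + 1

Write g(n) = an^3 + bn^2 + cn + d. Substituting each data point gives a linear system:
  8a + 4b + 2c + d = -35
  27a + 9b + 3c + d = -205/2
  64a + 16b + 4c + d = -227
  125a + 25b + 5c + d = -853/2
Solving the system yields a = -3, b = -3/2, c = -3, d = 1.
So g(n) = -3n^3 - (3/2)n^2 - 3n + 1.
Check: g(4) = -227. ✓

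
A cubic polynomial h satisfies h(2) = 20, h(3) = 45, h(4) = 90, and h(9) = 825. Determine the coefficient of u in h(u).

Write h(u) = au^3 + bu^2 + cu + d. Substituting each data point gives a linear system:
  8a + 4b + 2c + d = 20
  27a + 9b + 3c + d = 45
  64a + 16b + 4c + d = 90
  729a + 81b + 9c + d = 825
Solving the system yields a = 1, b = 1, c = 1, d = 6.
So h(u) = u^3 + u^2 + u + 6.
The coefficient of u is 1.

1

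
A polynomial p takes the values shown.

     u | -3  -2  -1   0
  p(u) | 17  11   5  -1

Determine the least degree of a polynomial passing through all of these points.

Forward differences of the values at u = -3, -2, -1, 0:
  p  : 17  11  5  -1
  Δ  : -6  -6  -6
  Δ^2: 0  0
  Δ^3: 0
The first differences are constant (-6) and nonzero, while all higher differences vanish, so the minimal degree is 1.

1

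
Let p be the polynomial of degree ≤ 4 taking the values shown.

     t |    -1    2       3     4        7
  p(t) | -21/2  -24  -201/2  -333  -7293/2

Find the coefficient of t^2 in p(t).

Write p(t) = at^4 + bt^3 + ct^2 + dt + e. Substituting each data point gives a linear system:
  a - b + c - d + e = -21/2
  16a + 8b + 4c + 2d + e = -24
  81a + 27b + 9c + 3d + e = -201/2
  256a + 64b + 16c + 4d + e = -333
  2401a + 343b + 49c + 7d + e = -7293/2
Solving the system yields a = -2, b = 4, c = -4, d = -5/2, e = -3.
So p(t) = -2t^4 + 4t^3 - 4t^2 - (5/2)t - 3.
The coefficient of t^2 is -4.

-4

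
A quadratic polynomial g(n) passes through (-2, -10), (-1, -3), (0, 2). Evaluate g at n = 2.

6

Forward differences of the values at n = -2, -1, 0:
  g  : -10  -3  2
  Δ  : 7  5
  Δ^2: -2
The second differences are constant, confirming degree 2.
Interpolating (Newton forward form) and evaluating at n = 2 gives g(2) = 6.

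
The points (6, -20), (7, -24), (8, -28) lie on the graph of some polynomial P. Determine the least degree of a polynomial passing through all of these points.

1

Divided differences on the nodes 6, 7, 8:
  order 0: -20  -24  -28
  order 1: -4  -4
  order 2: 0
The order-1 divided differences are all -4 (nonzero) and every higher order vanishes, so the data lies on a polynomial of degree exactly 1.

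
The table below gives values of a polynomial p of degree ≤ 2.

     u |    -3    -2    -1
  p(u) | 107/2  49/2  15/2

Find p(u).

p(u) = 6u^2 + u + 5/2

Using the Lagrange interpolation formula with nodes -3, -2, -1:
  L_0(u) = (u + 2)(u + 1) / 2
  L_1(u) = (u + 3)(u + 1) / -1
  L_2(u) = (u + 3)(u + 2) / 2
Then p(u) = 107/2·L_0(u) + 49/2·L_1(u) + 15/2·L_2(u).
Expanding and collecting terms gives p(u) = 6u² + u + 5/2.
Check: p(-1) = 15/2. ✓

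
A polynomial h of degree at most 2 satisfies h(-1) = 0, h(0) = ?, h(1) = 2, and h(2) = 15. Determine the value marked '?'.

The 3 known points determine the degree-2 polynomial uniquely.
Write h(t) = at^2 + bt + c. Substituting each data point gives a linear system:
  a - b + c = 0
  a + b + c = 2
  4a + 2b + c = 15
Solving the system yields a = 4, b = 1, c = -3.
So h(t) = 4t^2 + t - 3.
Then h(0) = -3.

-3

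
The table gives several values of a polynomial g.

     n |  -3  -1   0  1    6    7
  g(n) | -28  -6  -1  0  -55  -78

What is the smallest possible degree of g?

Divided differences on the nodes -3, -1, 0, 1, 6, 7:
  order 0: -28  -6  -1  0  -55  -78
  order 1: 11  5  1  -11  -23
  order 2: -2  -2  -2  -2
  order 3: 0  0  0
  order 4: 0  0
  order 5: 0
The order-2 divided differences are all -2 (nonzero) and every higher order vanishes, so the data lies on a polynomial of degree exactly 2.

2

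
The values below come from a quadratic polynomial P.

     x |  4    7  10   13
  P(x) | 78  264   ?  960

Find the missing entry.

558

The 3 known points determine the degree-2 polynomial uniquely.
Write P(x) = ax^2 + bx + c. Substituting each data point gives a linear system:
  16a + 4b + c = 78
  49a + 7b + c = 264
  169a + 13b + c = 960
Solving the system yields a = 6, b = -4, c = -2.
So P(x) = 6x^2 - 4x - 2.
Then P(10) = 558.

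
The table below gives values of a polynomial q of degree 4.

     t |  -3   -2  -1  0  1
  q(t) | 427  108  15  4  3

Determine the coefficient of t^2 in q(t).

2

Write q(t) = at^4 + bt^3 + ct^2 + dt + e. Substituting each data point gives a linear system:
  81a - 27b + 9c - 3d + e = 427
  16a - 8b + 4c - 2d + e = 108
  a - b + c - d + e = 15
  e = 4
  a + b + c + d + e = 3
Solving the system yields a = 3, b = -6, c = 2, d = 0, e = 4.
So q(t) = 3t^4 - 6t^3 + 2t^2 + 4.
The coefficient of t^2 is 2.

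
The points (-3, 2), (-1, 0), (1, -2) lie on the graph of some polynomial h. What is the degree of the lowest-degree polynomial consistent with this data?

Forward differences of the values at n = -3, -1, 1:
  h  : 2  0  -2
  Δ  : -2  -2
  Δ^2: 0
The first differences are constant (-2) and nonzero, while all higher differences vanish, so the minimal degree is 1.

1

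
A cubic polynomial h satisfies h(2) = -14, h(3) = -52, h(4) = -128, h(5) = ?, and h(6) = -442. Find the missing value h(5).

-254

The 4 known points determine the degree-3 polynomial uniquely.
Write h(t) = at^3 + bt^2 + ct + d. Substituting each data point gives a linear system:
  8a + 4b + 2c + d = -14
  27a + 9b + 3c + d = -52
  64a + 16b + 4c + d = -128
  216a + 36b + 6c + d = -442
Solving the system yields a = -2, b = -1, c = 5, d = -4.
So h(t) = -2t³ - t² + 5t - 4.
Then h(5) = -254.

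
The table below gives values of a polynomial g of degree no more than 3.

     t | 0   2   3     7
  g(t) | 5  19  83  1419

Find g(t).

Using the Lagrange interpolation formula with nodes 0, 2, 3, 7:
  L_0(t) = (t - 2)(t - 3)(t - 7) / -42
  L_1(t) = t(t - 3)(t - 7) / 10
  L_2(t) = t(t - 2)(t - 7) / -12
  L_3(t) = t(t - 2)(t - 3) / 140
Then g(t) = 5·L_0(t) + 19·L_1(t) + 83·L_2(t) + 1419·L_3(t).
Expanding and collecting terms gives g(t) = 5t^3 - 6t^2 - t + 5.
Check: g(0) = 5. ✓

g(t) = 5t^3 - 6t^2 - t + 5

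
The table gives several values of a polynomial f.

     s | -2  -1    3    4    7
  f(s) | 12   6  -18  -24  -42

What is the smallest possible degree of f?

1

Divided differences on the nodes -2, -1, 3, 4, 7:
  order 0: 12  6  -18  -24  -42
  order 1: -6  -6  -6  -6
  order 2: 0  0  0
  order 3: 0  0
  order 4: 0
The order-1 divided differences are all -6 (nonzero) and every higher order vanishes, so the data lies on a polynomial of degree exactly 1.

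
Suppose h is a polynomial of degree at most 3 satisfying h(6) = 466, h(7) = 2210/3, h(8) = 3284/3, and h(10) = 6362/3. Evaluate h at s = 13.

13844/3

Write h(s) = as^3 + bs^2 + cs + d. Substituting each data point gives a linear system:
  216a + 36b + 6c + d = 466
  343a + 49b + 7c + d = 2210/3
  512a + 64b + 8c + d = 3284/3
  1000a + 100b + 10c + d = 6362/3
Solving the system yields a = 2, b = 5/3, c = -5, d = 4.
So h(s) = 2s³ + (5/3)s² - 5s + 4.
Then h(13) = 13844/3.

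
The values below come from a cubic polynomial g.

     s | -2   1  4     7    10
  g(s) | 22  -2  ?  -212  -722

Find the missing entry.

-26

On equispaced nodes a degree-3 polynomial has vanishing fourth forward difference, so
  g(-2) - 4·g(1) + 6·g(4) - 4·g(7) + g(10) = 0.
Substituting the known values and solving for g(4):
  6·g(4) = -156
  g(4) = -26.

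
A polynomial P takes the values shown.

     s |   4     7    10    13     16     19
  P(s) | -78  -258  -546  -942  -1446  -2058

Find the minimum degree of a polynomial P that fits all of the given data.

2

Forward differences of the values at s = 4, 7, 10, 13, 16, 19:
  P  : -78  -258  -546  -942  -1446  -2058
  Δ  : -180  -288  -396  -504  -612
  Δ^2: -108  -108  -108  -108
  Δ^3: 0  0  0
  Δ^4: 0  0
  Δ^5: 0
The second differences are constant (-108) and nonzero, while all higher differences vanish, so the minimal degree is 2.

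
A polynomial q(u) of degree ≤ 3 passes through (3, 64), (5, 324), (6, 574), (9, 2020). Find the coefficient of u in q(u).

-1

Write q(u) = au^3 + bu^2 + cu + d. Substituting each data point gives a linear system:
  27a + 9b + 3c + d = 64
  125a + 25b + 5c + d = 324
  216a + 36b + 6c + d = 574
  729a + 81b + 9c + d = 2020
Solving the system yields a = 3, b = -2, c = -1, d = 4.
So q(u) = 3u³ - 2u² - u + 4.
The coefficient of u is -1.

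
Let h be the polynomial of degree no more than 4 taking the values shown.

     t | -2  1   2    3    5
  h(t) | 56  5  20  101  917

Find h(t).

Using the Lagrange interpolation formula with nodes -2, 1, 2, 3, 5:
  L_0(t) = (t - 1)(t - 2)(t - 3)(t - 5) / 420
  L_1(t) = (t + 2)(t - 2)(t - 3)(t - 5) / -24
  L_2(t) = (t + 2)(t - 1)(t - 3)(t - 5) / 12
  L_3(t) = (t + 2)(t - 1)(t - 2)(t - 5) / -20
  L_4(t) = (t + 2)(t - 1)(t - 2)(t - 3) / 168
Then h(t) = 56·L_0(t) + 5·L_1(t) + 20·L_2(t) + 101·L_3(t) + 917·L_4(t).
Expanding and collecting terms gives h(t) = 2t^4 - 3t^3 + t^2 + 3t + 2.
Check: h(2) = 20. ✓

h(t) = 2t^4 - 3t^3 + t^2 + 3t + 2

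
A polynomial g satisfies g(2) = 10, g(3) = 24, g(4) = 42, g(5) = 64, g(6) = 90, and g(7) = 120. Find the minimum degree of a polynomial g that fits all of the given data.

Forward differences of the values at t = 2, 3, 4, 5, 6, 7:
  g  : 10  24  42  64  90  120
  Δ  : 14  18  22  26  30
  Δ^2: 4  4  4  4
  Δ^3: 0  0  0
  Δ^4: 0  0
  Δ^5: 0
The second differences are constant (4) and nonzero, while all higher differences vanish, so the minimal degree is 2.

2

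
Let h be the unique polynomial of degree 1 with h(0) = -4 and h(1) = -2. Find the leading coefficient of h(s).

Write h(s) = as + b. Substituting each data point gives a linear system:
  b = -4
  a + b = -2
Solving the system yields a = 2, b = -4.
So h(s) = 2s - 4.
The leading coefficient is 2.

2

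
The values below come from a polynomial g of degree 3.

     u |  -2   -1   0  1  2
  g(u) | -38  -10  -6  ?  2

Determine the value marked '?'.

The 4 known points determine the degree-3 polynomial uniquely.
Write g(u) = au^3 + bu^2 + cu + d. Substituting each data point gives a linear system:
  -8a + 4b - 2c + d = -38
  -a + b - c + d = -10
  d = -6
  8a + 4b + 2c + d = 2
Solving the system yields a = 3, b = -3, c = -2, d = -6.
So g(u) = 3u³ - 3u² - 2u - 6.
Then g(1) = -8.

-8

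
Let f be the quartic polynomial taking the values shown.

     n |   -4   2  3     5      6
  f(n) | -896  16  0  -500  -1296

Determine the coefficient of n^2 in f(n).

0

Write f(n) = an^4 + bn^3 + cn^2 + dn + e. Substituting each data point gives a linear system:
  256a - 64b + 16c - 4d + e = -896
  16a + 8b + 4c + 2d + e = 16
  81a + 27b + 9c + 3d + e = 0
  625a + 125b + 25c + 5d + e = -500
  1296a + 216b + 36c + 6d + e = -1296
Solving the system yields a = -2, b = 6, c = 0, d = 0, e = 0.
So f(n) = -2n^4 + 6n^3.
The coefficient of n^2 is 0.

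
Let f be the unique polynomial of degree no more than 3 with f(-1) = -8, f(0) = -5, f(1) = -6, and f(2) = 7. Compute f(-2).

-33

Using the Lagrange interpolation formula with nodes -1, 0, 1, 2:
  L_0(t) = t(t - 1)(t - 2) / -6
  L_1(t) = (t + 1)(t - 1)(t - 2) / 2
  L_2(t) = (t + 1)t(t - 2) / -2
  L_3(t) = (t + 1)t(t - 1) / 6
Then f(t) = -8·L_0(t) - 5·L_1(t) - 6·L_2(t) + 7·L_3(t).
Expanding and collecting terms gives f(t) = 3t^3 - 2t^2 - 2t - 5.
Evaluating at t = -2: f(-2) = -33.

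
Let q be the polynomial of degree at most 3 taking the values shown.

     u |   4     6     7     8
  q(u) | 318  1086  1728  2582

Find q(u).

Write q(u) = au^3 + bu^2 + cu + d. Substituting each data point gives a linear system:
  64a + 16b + 4c + d = 318
  216a + 36b + 6c + d = 1086
  343a + 49b + 7c + d = 1728
  512a + 64b + 8c + d = 2582
Solving the system yields a = 5, b = 1, c = -6, d = 6.
So q(u) = 5u^3 + u^2 - 6u + 6.
Check: q(6) = 1086. ✓

q(u) = 5u^3 + u^2 - 6u + 6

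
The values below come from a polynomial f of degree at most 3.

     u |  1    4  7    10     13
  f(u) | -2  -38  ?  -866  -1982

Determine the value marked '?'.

-272

On equispaced nodes a degree-3 polynomial has vanishing fourth forward difference, so
  f(1) - 4·f(4) + 6·f(7) - 4·f(10) + f(13) = 0.
Substituting the known values and solving for f(7):
  6·f(7) = -1632
  f(7) = -272.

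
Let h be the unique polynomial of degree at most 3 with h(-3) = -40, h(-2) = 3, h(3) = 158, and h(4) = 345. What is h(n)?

Write h(n) = an^3 + bn^2 + cn + d. Substituting each data point gives a linear system:
  -27a + 9b - 3c + d = -40
  -8a + 4b - 2c + d = 3
  27a + 9b + 3c + d = 158
  64a + 16b + 4c + d = 345
Solving the system yields a = 4, b = 6, c = -3, d = 5.
So h(n) = 4n^3 + 6n^2 - 3n + 5.
Check: h(-2) = 3. ✓

h(n) = 4n^3 + 6n^2 - 3n + 5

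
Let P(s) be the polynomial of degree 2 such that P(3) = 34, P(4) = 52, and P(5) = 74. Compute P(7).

Using the Lagrange interpolation formula with nodes 3, 4, 5:
  L_0(s) = (s - 4)(s - 5) / 2
  L_1(s) = (s - 3)(s - 5) / -1
  L_2(s) = (s - 3)(s - 4) / 2
Then P(s) = 34·L_0(s) + 52·L_1(s) + 74·L_2(s).
Expanding and collecting terms gives P(s) = 2s^2 + 4s + 4.
Evaluating at s = 7: P(7) = 130.

130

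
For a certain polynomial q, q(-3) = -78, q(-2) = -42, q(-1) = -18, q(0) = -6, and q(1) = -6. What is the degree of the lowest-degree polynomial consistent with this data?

2

Forward differences of the values at u = -3, -2, -1, 0, 1:
  q  : -78  -42  -18  -6  -6
  Δ  : 36  24  12  0
  Δ^2: -12  -12  -12
  Δ^3: 0  0
  Δ^4: 0
The second differences are constant (-12) and nonzero, while all higher differences vanish, so the minimal degree is 2.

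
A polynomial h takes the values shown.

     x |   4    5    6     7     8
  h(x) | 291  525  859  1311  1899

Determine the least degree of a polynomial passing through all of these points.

Forward differences of the values at x = 4, 5, 6, 7, 8:
  h  : 291  525  859  1311  1899
  Δ  : 234  334  452  588
  Δ^2: 100  118  136
  Δ^3: 18  18
  Δ^4: 0
The third differences are constant (18) and nonzero, while all higher differences vanish, so the minimal degree is 3.

3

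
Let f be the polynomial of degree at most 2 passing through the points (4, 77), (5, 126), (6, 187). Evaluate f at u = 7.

Forward differences of the values at u = 4, 5, 6:
  f  : 77  126  187
  Δ  : 49  61
  Δ^2: 12
The second differences are constant, confirming degree 2.
Interpolating (Newton forward form) and evaluating at u = 7 gives f(7) = 260.

260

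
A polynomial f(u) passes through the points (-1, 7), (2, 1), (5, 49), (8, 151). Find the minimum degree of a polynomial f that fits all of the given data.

2

Forward differences of the values at u = -1, 2, 5, 8:
  f  : 7  1  49  151
  Δ  : -6  48  102
  Δ^2: 54  54
  Δ^3: 0
The second differences are constant (54) and nonzero, while all higher differences vanish, so the minimal degree is 2.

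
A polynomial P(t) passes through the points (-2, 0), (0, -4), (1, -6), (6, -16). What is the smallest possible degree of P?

1

Divided differences on the nodes -2, 0, 1, 6:
  order 0: 0  -4  -6  -16
  order 1: -2  -2  -2
  order 2: 0  0
  order 3: 0
The order-1 divided differences are all -2 (nonzero) and every higher order vanishes, so the data lies on a polynomial of degree exactly 1.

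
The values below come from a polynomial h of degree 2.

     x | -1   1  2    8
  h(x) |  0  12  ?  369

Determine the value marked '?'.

33

The 3 known points determine the degree-2 polynomial uniquely.
Write h(x) = ax^2 + bx + c. Substituting each data point gives a linear system:
  a - b + c = 0
  a + b + c = 12
  64a + 8b + c = 369
Solving the system yields a = 5, b = 6, c = 1.
So h(x) = 5x^2 + 6x + 1.
Then h(2) = 33.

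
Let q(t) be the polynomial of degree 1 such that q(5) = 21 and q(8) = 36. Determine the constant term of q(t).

Write q(t) = at + b. Substituting each data point gives a linear system:
  5a + b = 21
  8a + b = 36
Solving the system yields a = 5, b = -4.
So q(t) = 5t - 4.
The constant term is -4.

-4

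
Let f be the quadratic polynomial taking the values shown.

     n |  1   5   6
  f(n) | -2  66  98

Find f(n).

Write f(n) = an^2 + bn + c. Substituting each data point gives a linear system:
  a + b + c = -2
  25a + 5b + c = 66
  36a + 6b + c = 98
Solving the system yields a = 3, b = -1, c = -4.
So f(n) = 3n^2 - n - 4.
Check: f(5) = 66. ✓

f(n) = 3n^2 - n - 4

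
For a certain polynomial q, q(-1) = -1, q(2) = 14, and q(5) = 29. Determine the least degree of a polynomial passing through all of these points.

Forward differences of the values at u = -1, 2, 5:
  q  : -1  14  29
  Δ  : 15  15
  Δ^2: 0
The first differences are constant (15) and nonzero, while all higher differences vanish, so the minimal degree is 1.

1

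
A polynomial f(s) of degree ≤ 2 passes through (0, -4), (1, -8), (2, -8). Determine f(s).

Write f(s) = as^2 + bs + c. Substituting each data point gives a linear system:
  c = -4
  a + b + c = -8
  4a + 2b + c = -8
Solving the system yields a = 2, b = -6, c = -4.
So f(s) = 2s^2 - 6s - 4.
Check: f(0) = -4. ✓

f(s) = 2s^2 - 6s - 4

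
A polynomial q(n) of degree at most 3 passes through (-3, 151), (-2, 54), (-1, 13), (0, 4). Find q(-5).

Using the Lagrange interpolation formula with nodes -3, -2, -1, 0:
  L_0(n) = (n + 2)(n + 1)n / -6
  L_1(n) = (n + 3)(n + 1)n / 2
  L_2(n) = (n + 3)(n + 2)n / -2
  L_3(n) = (n + 3)(n + 2)(n + 1) / 6
Then q(n) = 151·L_0(n) + 54·L_1(n) + 13·L_2(n) + 4·L_3(n).
Expanding and collecting terms gives q(n) = -4n³ + 4n² - n + 4.
Evaluating at n = -5: q(-5) = 609.

609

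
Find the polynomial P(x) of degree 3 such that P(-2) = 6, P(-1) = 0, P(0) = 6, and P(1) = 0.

Write P(x) = ax^3 + bx^2 + cx + d. Substituting each data point gives a linear system:
  -8a + 4b - 2c + d = 6
  -a + b - c + d = 0
  d = 6
  a + b + c + d = 0
Solving the system yields a = -4, b = -6, c = 4, d = 6.
So P(x) = -4x^3 - 6x^2 + 4x + 6.
Check: P(0) = 6. ✓

P(x) = -4x^3 - 6x^2 + 4x + 6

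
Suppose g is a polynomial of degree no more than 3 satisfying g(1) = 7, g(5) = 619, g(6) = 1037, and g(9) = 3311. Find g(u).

g(u) = 4u^3 + 5u^2 - u - 1

Using the Lagrange interpolation formula with nodes 1, 5, 6, 9:
  L_0(u) = (u - 5)(u - 6)(u - 9) / -160
  L_1(u) = (u - 1)(u - 6)(u - 9) / 16
  L_2(u) = (u - 1)(u - 5)(u - 9) / -15
  L_3(u) = (u - 1)(u - 5)(u - 6) / 96
Then g(u) = 7·L_0(u) + 619·L_1(u) + 1037·L_2(u) + 3311·L_3(u).
Expanding and collecting terms gives g(u) = 4u^3 + 5u^2 - u - 1.
Check: g(9) = 3311. ✓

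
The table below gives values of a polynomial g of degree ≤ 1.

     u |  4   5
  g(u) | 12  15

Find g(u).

g(u) = 3u

Write g(u) = au + b. Substituting each data point gives a linear system:
  4a + b = 12
  5a + b = 15
Solving the system yields a = 3, b = 0.
So g(u) = 3u.
Check: g(4) = 12. ✓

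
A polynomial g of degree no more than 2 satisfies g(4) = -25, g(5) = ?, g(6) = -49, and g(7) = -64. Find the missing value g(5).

On equispaced nodes a degree-2 polynomial has vanishing third forward difference, so
  - g(4) + 3·g(5) - 3·g(6) + g(7) = 0.
Substituting the known values and solving for g(5):
  3·g(5) = -108
  g(5) = -36.

-36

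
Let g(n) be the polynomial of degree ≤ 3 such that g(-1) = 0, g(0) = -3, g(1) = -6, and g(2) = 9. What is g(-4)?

Using the Lagrange interpolation formula with nodes -1, 0, 1, 2:
  L_0(n) = n(n - 1)(n - 2) / -6
  L_1(n) = (n + 1)(n - 1)(n - 2) / 2
  L_2(n) = (n + 1)n(n - 2) / -2
  L_3(n) = (n + 1)n(n - 1) / 6
Then g(n) = 0·L_0(n) - 3·L_1(n) - 6·L_2(n) + 9·L_3(n).
Expanding and collecting terms gives g(n) = 3n³ - 6n - 3.
Evaluating at n = -4: g(-4) = -171.

-171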